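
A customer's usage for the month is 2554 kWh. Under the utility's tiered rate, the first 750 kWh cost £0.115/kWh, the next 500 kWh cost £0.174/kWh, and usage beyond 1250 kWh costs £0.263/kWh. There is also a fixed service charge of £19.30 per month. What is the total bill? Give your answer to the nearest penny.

First 750 kWh × £0.115 = £86.25
Next 500 kWh × £0.174 = £87.00
Remaining 1304 kWh × £0.263 = £342.95
Energy charge = £516.20; + service £19.30 = £535.50

£535.50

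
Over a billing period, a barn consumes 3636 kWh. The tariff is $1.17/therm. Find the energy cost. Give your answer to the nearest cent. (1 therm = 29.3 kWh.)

3636 kWh × (0.03413 therm/kWh) = 124.1 therm
Cost = 124.1 therm × $1.17/therm = $145.19

$145.19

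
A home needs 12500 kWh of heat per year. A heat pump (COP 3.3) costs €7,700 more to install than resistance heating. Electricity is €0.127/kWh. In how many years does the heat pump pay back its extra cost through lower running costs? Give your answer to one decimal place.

Resistance: 12500 kWh × €0.127 = €1,587.50/yr
Heat pump: 12500 / 3.3 = 3788 kWh in → × €0.127 = €481.06/yr
Annual savings = €1,106.44
Payback = €7,700 / €1,106.44 = 6.96 years

7.0 years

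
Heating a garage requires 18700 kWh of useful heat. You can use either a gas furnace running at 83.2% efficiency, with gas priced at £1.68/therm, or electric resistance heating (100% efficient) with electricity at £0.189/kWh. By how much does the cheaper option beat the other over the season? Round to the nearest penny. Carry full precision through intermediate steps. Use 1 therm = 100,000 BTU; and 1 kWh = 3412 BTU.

£2245.94

Heat load = 18700 kWh × 3412 = 63,804,400 BTU
Gas: input = 63,804,400 / 0.832 = 76,687,981 BTU = 766.9 therm → 766.9 × £1.68 = £1,288.36
Electric: 63,804,400 BTU / 3412 = 18,700 kWh → × £0.189 = £3,534.30
Difference = |£1,288.36 − £3,534.30| = £2,245.94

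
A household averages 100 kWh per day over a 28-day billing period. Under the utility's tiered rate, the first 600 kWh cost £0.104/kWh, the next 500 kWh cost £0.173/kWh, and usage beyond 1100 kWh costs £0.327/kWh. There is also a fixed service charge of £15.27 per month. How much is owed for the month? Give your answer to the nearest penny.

£720.07

Usage = 100 kWh/day × 28 days = 2800 kWh
First 600 kWh × £0.104 = £62.40
Next 500 kWh × £0.173 = £86.50
Remaining 1700 kWh × £0.327 = £555.90
Energy charge = £704.80; + service £15.27 = £720.07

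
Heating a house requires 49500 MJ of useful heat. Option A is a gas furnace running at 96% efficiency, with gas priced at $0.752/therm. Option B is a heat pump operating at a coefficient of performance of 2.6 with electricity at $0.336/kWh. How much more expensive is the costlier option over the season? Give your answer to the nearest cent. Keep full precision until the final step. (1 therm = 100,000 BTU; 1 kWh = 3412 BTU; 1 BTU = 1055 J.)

$1409.56

Heat load = 49500 MJ = 49,500,000,000 J / 1055 = 46,919,431 BTU
Gas: input = 46,919,431 / 0.96 = 48,874,408 BTU = 488.7 therm → 488.7 × $0.752 = $367.54
Heat pump: 46,919,431 BTU / 3412 = 13,750 kWh heat; / 2.6 = 5,289 kWh in → × $0.336 = $1,777.09
Difference = |$367.54 − $1,777.09| = $1,409.56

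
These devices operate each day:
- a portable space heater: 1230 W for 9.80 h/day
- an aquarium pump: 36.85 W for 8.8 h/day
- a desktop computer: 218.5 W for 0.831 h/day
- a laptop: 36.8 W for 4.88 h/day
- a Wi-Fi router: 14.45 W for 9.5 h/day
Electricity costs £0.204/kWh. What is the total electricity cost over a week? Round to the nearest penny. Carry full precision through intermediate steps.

portable space heater: 1230 W × 9.80 h × 7 d = 84,378 Wh = 84.38 kWh
aquarium pump: 36.85 W × 8.8 h × 7 d = 2,270 Wh = 2.27 kWh
desktop computer: 218.5 W × 0.831 h × 7 d = 1,271 Wh = 1.271 kWh
laptop: 36.8 W × 4.88 h × 7 d = 1,257 Wh = 1.257 kWh
Wi-Fi router: 14.45 W × 9.5 h × 7 d = 961 Wh = 0.9609 kWh
Total energy = 84.38 + 2.27 + 1.271 + 1.257 + 0.9609 = 90.14 kWh
Cost = 90.14 kWh × £0.204 = £18.39

£18.39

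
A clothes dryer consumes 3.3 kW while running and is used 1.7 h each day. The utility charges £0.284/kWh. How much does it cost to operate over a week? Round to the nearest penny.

Energy = 3300 W × 1.7 h/day × 7 days = 39,270 Wh = 39.27 kWh
Cost = 39.27 kWh × £0.284/kWh = £11.15

£11.15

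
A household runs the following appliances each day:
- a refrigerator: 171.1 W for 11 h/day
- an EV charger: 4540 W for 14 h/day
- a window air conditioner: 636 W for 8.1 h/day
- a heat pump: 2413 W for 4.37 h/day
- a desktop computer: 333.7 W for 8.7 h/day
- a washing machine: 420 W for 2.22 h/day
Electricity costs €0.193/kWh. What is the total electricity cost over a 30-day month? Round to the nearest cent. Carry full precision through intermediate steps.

refrigerator: 171.1 W × 11 h × 30 d = 56,463 Wh = 56.46 kWh
EV charger: 4540 W × 14 h × 30 d = 1,906,800 Wh = 1,907 kWh
window air conditioner: 636 W × 8.1 h × 30 d = 154,548 Wh = 154.5 kWh
heat pump: 2413 W × 4.37 h × 30 d = 316,344 Wh = 316.3 kWh
desktop computer: 333.7 W × 8.7 h × 30 d = 87,096 Wh = 87.1 kWh
washing machine: 420 W × 2.22 h × 30 d = 27,972 Wh = 27.97 kWh
Total energy = 56.46 + 1,907 + 154.5 + 316.3 + 87.1 + 27.97 = 2,549 kWh
Cost = 2,549 kWh × €0.193 = €492.00

€492.00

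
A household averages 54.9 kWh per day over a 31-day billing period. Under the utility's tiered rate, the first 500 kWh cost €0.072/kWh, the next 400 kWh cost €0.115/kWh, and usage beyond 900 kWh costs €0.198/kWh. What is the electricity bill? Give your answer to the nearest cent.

Usage = 54.9 kWh/day × 31 days = 1701.9 kWh
First 500 kWh × €0.072 = €36.00
Next 400 kWh × €0.115 = €46.00
Remaining 801.9 kWh × €0.198 = €158.78
Total = €240.78

€240.78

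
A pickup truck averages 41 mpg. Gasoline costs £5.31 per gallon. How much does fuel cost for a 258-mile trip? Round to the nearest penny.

Fuel = 258 mi / 41 mpg = 6.293 gal
Cost = 6.293 gal × £5.31/gal = £33.41

£33.41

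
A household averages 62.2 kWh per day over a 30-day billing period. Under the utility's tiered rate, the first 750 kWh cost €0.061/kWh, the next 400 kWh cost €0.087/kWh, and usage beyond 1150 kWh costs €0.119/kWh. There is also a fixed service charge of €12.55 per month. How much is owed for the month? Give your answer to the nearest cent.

Usage = 62.2 kWh/day × 30 days = 1866 kWh
First 750 kWh × €0.061 = €45.75
Next 400 kWh × €0.087 = €34.80
Remaining 716 kWh × €0.119 = €85.20
Energy charge = €165.75; + service €12.55 = €178.30

€178.30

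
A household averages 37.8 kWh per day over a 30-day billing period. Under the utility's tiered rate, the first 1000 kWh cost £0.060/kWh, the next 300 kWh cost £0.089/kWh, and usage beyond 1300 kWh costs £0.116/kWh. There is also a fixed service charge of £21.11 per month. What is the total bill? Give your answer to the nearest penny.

£93.04

Usage = 37.8 kWh/day × 30 days = 1134 kWh
First 1000 kWh × £0.060 = £60.00
Next 134 kWh × £0.089 = £11.93
Remaining tier: 0 kWh (not reached)
Energy charge = £71.93; + service £21.11 = £93.04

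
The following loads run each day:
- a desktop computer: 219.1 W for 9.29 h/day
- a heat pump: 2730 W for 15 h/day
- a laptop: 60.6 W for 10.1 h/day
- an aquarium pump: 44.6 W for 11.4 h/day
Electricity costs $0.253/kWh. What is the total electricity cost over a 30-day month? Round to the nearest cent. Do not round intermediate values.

desktop computer: 219.1 W × 9.29 h × 30 d = 61,063 Wh = 61.06 kWh
heat pump: 2730 W × 15 h × 30 d = 1,228,500 Wh = 1,228 kWh
laptop: 60.6 W × 10.1 h × 30 d = 18,362 Wh = 18.36 kWh
aquarium pump: 44.6 W × 11.4 h × 30 d = 15,253 Wh = 15.25 kWh
Total energy = 61.06 + 1,228 + 18.36 + 15.25 = 1,323 kWh
Cost = 1,323 kWh × $0.253 = $334.76

$334.76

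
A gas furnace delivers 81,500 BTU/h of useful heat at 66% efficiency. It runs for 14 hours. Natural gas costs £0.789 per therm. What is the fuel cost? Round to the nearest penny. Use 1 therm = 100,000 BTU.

£13.64

Heat delivered = 81,500 BTU/h × 14 h = 1,141,000 BTU
Gas input = 1,141,000 / 0.66 = 1,728,788 BTU
= 1,728,788 / 100,000 = 17.29 therm
Cost = 17.29 × £0.789/therm = £13.64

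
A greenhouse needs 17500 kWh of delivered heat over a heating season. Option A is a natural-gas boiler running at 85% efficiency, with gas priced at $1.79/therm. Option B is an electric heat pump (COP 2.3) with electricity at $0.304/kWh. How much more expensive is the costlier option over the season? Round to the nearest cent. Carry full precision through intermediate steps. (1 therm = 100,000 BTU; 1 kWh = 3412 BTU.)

$1055.62

Heat load = 17500 kWh × 3412 = 59,710,000 BTU
Gas: input = 59,710,000 / 0.850 = 70,247,059 BTU = 702.5 therm → 702.5 × $1.79 = $1,257.42
Heat pump: 59,710,000 BTU / 3412 = 17,500 kWh heat; / 2.3 = 7,609 kWh in → × $0.304 = $2,313.04
Difference = |$1,257.42 − $2,313.04| = $1,055.62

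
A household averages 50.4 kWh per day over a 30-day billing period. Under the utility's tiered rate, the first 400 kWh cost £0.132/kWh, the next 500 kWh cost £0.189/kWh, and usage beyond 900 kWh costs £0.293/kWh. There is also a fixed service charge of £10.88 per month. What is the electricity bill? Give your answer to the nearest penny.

Usage = 50.4 kWh/day × 30 days = 1512 kWh
First 400 kWh × £0.132 = £52.80
Next 500 kWh × £0.189 = £94.50
Remaining 612 kWh × £0.293 = £179.32
Energy charge = £326.62; + service £10.88 = £337.50

£337.50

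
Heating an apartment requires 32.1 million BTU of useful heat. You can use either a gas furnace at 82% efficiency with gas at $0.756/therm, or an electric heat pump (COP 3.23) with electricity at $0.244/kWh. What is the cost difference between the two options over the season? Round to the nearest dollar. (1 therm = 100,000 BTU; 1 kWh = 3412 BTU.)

Heat load = 32.1 × 10⁶ BTU = 32,100,000 BTU
Gas: input = 32,100,000 / 0.82 = 39,146,341 BTU = 391.5 therm → 391.5 × $0.756 = $295.95
Heat pump: 32,100,000 BTU / 3412 = 9,408 kWh heat; / 3.23 = 2,913 kWh in → × $0.244 = $710.70
Difference = |$295.95 − $710.70| = $414.75 ≈ $415

$415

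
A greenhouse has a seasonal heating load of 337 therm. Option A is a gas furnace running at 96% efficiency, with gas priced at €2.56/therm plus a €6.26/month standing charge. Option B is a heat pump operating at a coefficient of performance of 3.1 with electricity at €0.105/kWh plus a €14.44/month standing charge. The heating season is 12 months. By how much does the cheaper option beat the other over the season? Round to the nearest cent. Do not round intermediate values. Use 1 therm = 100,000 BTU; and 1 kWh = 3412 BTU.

€465.97

Heat load = 337 therm × 100,000 = 33,700,000 BTU
Gas: input = 33,700,000 / 0.96 = 35,104,167 BTU = 351 therm → 351 × €2.56 = €898.67; + 12 × €6.26 standing = €973.79
Heat pump: 33,700,000 BTU / 3412 = 9,877 kWh heat; / 3.1 = 3,186 kWh in → × €0.105 = €334.54; + 12 × €14.44 standing = €507.82
Difference = |€973.79 − €507.82| = €465.97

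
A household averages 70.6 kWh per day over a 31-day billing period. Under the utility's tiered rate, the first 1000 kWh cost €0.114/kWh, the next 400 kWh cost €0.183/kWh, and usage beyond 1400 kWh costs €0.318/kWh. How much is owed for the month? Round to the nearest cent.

Usage = 70.6 kWh/day × 31 days = 2188.6 kWh
First 1000 kWh × €0.114 = €114.00
Next 400 kWh × €0.183 = €73.20
Remaining 788.6 kWh × €0.318 = €250.77
Total = €437.97

€437.97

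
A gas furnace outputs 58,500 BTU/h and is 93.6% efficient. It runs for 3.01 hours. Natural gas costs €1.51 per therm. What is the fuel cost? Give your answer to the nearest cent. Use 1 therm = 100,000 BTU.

€2.84

Heat delivered = 58,500 BTU/h × 3.01 h = 176,085 BTU
Gas input = 176,085 / 0.936 = 188,125 BTU
= 188,125 / 100,000 = 1.881 therm
Cost = 1.881 × €1.51/therm = €2.84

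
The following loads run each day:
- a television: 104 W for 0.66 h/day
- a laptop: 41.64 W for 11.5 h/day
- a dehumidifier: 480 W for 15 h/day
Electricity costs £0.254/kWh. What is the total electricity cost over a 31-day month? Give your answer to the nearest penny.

£61.00

television: 104 W × 0.66 h × 31 d = 2,128 Wh = 2.128 kWh
laptop: 41.64 W × 11.5 h × 31 d = 14,845 Wh = 14.84 kWh
dehumidifier: 480 W × 15 h × 31 d = 223,200 Wh = 223.2 kWh
Total energy = 2.128 + 14.84 + 223.2 = 240.2 kWh
Cost = 240.2 kWh × £0.254 = £61.00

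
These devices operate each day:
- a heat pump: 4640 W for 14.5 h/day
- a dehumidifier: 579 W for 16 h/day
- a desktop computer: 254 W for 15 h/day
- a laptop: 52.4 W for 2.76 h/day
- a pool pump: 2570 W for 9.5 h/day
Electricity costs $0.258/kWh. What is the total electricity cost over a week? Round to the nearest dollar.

$189

heat pump: 4640 W × 14.5 h × 7 d = 470,960 Wh = 471 kWh
dehumidifier: 579 W × 16 h × 7 d = 64,848 Wh = 64.85 kWh
desktop computer: 254 W × 15 h × 7 d = 26,670 Wh = 26.67 kWh
laptop: 52.4 W × 2.76 h × 7 d = 1,012 Wh = 1.012 kWh
pool pump: 2570 W × 9.5 h × 7 d = 170,905 Wh = 170.9 kWh
Total energy = 471 + 64.85 + 26.67 + 1.012 + 170.9 = 734.4 kWh
Cost = 734.4 kWh × $0.258 = $189.47 ≈ $189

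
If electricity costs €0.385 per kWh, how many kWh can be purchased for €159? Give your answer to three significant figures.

413 kWh

€159 / €0.385 per kWh = 413 kWh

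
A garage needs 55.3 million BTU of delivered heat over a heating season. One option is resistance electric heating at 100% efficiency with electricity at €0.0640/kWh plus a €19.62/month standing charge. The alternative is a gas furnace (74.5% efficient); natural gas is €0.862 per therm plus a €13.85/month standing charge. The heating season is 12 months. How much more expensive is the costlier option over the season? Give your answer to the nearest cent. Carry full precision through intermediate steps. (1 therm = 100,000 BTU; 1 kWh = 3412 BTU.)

Heat load = 55.3 × 10⁶ BTU = 55,300,000 BTU
Gas: input = 55,300,000 / 0.745 = 74,228,188 BTU = 742.3 therm → 742.3 × €0.862 = €639.85; + 12 × €13.85 standing = €806.05
Electric: 55,300,000 BTU / 3412 = 16,210 kWh → × €0.0640 = €1,037.28; + 12 × €19.62 standing = €1,272.72
Difference = |€806.05 − €1,272.72| = €466.67

€466.67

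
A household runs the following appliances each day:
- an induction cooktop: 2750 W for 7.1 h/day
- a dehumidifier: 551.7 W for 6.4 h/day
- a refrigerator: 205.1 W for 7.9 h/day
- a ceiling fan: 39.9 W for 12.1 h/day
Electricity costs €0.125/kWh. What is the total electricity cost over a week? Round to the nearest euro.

€22

induction cooktop: 2750 W × 7.1 h × 7 d = 136,675 Wh = 136.7 kWh
dehumidifier: 551.7 W × 6.4 h × 7 d = 24,716 Wh = 24.72 kWh
refrigerator: 205.1 W × 7.9 h × 7 d = 11,342 Wh = 11.34 kWh
ceiling fan: 39.9 W × 12.1 h × 7 d = 3,380 Wh = 3.38 kWh
Total energy = 136.7 + 24.72 + 11.34 + 3.38 = 176.1 kWh
Cost = 176.1 kWh × €0.125 = €22.01 ≈ €22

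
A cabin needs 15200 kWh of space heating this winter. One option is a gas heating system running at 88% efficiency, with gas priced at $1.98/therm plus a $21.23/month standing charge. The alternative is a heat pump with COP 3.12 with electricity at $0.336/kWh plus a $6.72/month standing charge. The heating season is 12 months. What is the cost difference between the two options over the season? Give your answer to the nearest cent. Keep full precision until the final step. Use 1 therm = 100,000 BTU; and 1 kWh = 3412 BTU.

$295.90

Heat load = 15200 kWh × 3412 = 51,862,400 BTU
Gas: input = 51,862,400 / 0.88 = 58,934,545 BTU = 589.3 therm → 589.3 × $1.98 = $1,166.90; + 12 × $21.23 standing = $1,421.66
Heat pump: 51,862,400 BTU / 3412 = 15,200 kWh heat; / 3.12 = 4,872 kWh in → × $0.336 = $1,636.92; + 12 × $6.72 standing = $1,717.56
Difference = |$1,421.66 − $1,717.56| = $295.90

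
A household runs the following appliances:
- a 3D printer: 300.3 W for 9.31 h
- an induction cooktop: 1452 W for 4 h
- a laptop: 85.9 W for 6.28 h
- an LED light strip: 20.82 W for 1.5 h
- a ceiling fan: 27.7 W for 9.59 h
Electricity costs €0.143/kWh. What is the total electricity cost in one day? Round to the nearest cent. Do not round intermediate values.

3D printer: 300.3 W × 9.31 h = 2,796 Wh = 2.796 kWh
induction cooktop: 1452 W × 4 h = 5,808 Wh = 5.808 kWh
laptop: 85.9 W × 6.28 h = 539 Wh = 0.5395 kWh
LED light strip: 20.82 W × 1.5 h = 31 Wh = 0.03123 kWh
ceiling fan: 27.7 W × 9.59 h = 266 Wh = 0.2656 kWh
Total energy = 2.796 + 5.808 + 0.5395 + 0.03123 + 0.2656 = 9.44 kWh
Cost = 9.44 kWh × €0.143 = €1.35

€1.35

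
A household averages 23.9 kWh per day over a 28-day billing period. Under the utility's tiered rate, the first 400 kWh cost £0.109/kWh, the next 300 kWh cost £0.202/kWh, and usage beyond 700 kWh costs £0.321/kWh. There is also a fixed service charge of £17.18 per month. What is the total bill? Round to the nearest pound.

£115

Usage = 23.9 kWh/day × 28 days = 669.2 kWh
First 400 kWh × £0.109 = £43.60
Next 269.2 kWh × £0.202 = £54.38
Remaining tier: 0 kWh (not reached)
Energy charge = £97.98; + service £17.18 = £115.16 ≈ £115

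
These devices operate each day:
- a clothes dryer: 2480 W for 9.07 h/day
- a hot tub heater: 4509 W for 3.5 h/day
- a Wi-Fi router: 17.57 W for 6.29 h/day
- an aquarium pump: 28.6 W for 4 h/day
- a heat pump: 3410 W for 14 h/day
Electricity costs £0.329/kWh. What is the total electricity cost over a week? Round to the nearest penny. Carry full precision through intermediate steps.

£198.61

clothes dryer: 2480 W × 9.07 h × 7 d = 157,455 Wh = 157.5 kWh
hot tub heater: 4509 W × 3.5 h × 7 d = 110,470 Wh = 110.5 kWh
Wi-Fi router: 17.57 W × 6.29 h × 7 d = 774 Wh = 0.7736 kWh
aquarium pump: 28.6 W × 4 h × 7 d = 801 Wh = 0.8008 kWh
heat pump: 3410 W × 14 h × 7 d = 334,180 Wh = 334.2 kWh
Total energy = 157.5 + 110.5 + 0.7736 + 0.8008 + 334.2 = 603.7 kWh
Cost = 603.7 kWh × £0.329 = £198.61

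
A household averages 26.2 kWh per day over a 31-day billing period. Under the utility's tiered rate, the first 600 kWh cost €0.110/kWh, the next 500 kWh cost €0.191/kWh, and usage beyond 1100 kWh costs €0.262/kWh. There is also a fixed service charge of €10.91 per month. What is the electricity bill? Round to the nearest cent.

€117.44

Usage = 26.2 kWh/day × 31 days = 812.2 kWh
First 600 kWh × €0.110 = €66.00
Next 212.2 kWh × €0.191 = €40.53
Remaining tier: 0 kWh (not reached)
Energy charge = €106.53; + service €10.91 = €117.44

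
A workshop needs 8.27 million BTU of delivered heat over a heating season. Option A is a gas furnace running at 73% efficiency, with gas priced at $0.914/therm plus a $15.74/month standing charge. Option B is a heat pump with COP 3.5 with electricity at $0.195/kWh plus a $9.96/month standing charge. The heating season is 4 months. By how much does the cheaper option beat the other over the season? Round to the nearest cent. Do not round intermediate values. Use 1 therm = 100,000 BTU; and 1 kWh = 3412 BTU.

$8.38

Heat load = 8.27 × 10⁶ BTU = 8,270,000 BTU
Gas: input = 8,270,000 / 0.73 = 11,328,767 BTU = 113.3 therm → 113.3 × $0.914 = $103.54; + 4 × $15.74 standing = $166.50
Heat pump: 8,270,000 BTU / 3412 = 2,424 kWh heat; / 3.5 = 692.5 kWh in → × $0.195 = $135.04; + 4 × $9.96 standing = $174.88
Difference = |$166.50 − $174.88| = $8.38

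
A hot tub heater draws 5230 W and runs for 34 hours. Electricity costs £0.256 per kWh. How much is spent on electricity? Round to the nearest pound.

£46

Energy = 5230 W × 34 h = 177,820 Wh = 177.8 kWh
Cost = 177.8 kWh × £0.256/kWh = £45.52 ≈ £46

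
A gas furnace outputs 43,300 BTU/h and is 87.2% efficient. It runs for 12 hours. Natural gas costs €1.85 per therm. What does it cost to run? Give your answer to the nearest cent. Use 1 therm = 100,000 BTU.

Heat delivered = 43,300 BTU/h × 12 h = 519,600 BTU
Gas input = 519,600 / 0.872 = 595,872 BTU
= 595,872 / 100,000 = 5.959 therm
Cost = 5.959 × €1.85/therm = €11.02

€11.02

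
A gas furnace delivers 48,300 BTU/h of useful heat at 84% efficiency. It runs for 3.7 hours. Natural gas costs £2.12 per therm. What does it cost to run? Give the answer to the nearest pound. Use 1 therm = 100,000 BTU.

Heat delivered = 48,300 BTU/h × 3.7 h = 178,710 BTU
Gas input = 178,710 / 0.84 = 212,750 BTU
= 212,750 / 100,000 = 2.127 therm
Cost = 2.127 × £2.12/therm = £4.51 ≈ £5

£5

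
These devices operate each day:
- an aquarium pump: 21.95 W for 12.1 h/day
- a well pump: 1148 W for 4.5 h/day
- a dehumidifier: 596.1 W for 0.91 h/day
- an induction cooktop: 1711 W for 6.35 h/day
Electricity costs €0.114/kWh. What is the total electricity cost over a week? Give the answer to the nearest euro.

aquarium pump: 21.95 W × 12.1 h × 7 d = 1,859 Wh = 1.859 kWh
well pump: 1148 W × 4.5 h × 7 d = 36,162 Wh = 36.16 kWh
dehumidifier: 596.1 W × 0.91 h × 7 d = 3,797 Wh = 3.797 kWh
induction cooktop: 1711 W × 6.35 h × 7 d = 76,054 Wh = 76.05 kWh
Total energy = 1.859 + 36.16 + 3.797 + 76.05 = 117.9 kWh
Cost = 117.9 kWh × €0.114 = €13.44 ≈ €13

€13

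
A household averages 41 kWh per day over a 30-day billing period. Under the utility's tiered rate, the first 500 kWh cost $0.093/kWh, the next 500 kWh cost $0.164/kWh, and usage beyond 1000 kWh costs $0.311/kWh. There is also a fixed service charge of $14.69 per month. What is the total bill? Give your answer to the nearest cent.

$214.72

Usage = 41 kWh/day × 30 days = 1230 kWh
First 500 kWh × $0.093 = $46.50
Next 500 kWh × $0.164 = $82.00
Remaining 230 kWh × $0.311 = $71.53
Energy charge = $200.03; + service $14.69 = $214.72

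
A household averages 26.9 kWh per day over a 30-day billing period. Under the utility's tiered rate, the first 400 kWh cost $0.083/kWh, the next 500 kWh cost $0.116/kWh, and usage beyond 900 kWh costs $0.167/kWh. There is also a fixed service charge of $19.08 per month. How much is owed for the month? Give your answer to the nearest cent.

$99.49

Usage = 26.9 kWh/day × 30 days = 807 kWh
First 400 kWh × $0.083 = $33.20
Next 407 kWh × $0.116 = $47.21
Remaining tier: 0 kWh (not reached)
Energy charge = $80.41; + service $19.08 = $99.49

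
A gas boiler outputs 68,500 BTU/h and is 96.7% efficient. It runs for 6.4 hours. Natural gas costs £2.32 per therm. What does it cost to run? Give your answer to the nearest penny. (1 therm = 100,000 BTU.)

£10.52

Heat delivered = 68,500 BTU/h × 6.4 h = 438,400 BTU
Gas input = 438,400 / 0.967 = 453,361 BTU
= 453,361 / 100,000 = 4.534 therm
Cost = 4.534 × £2.32/therm = £10.52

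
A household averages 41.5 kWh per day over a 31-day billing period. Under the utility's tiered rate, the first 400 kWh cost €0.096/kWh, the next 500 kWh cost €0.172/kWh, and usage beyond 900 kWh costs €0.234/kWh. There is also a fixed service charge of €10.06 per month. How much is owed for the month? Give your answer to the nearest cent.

€224.90

Usage = 41.5 kWh/day × 31 days = 1286.5 kWh
First 400 kWh × €0.096 = €38.40
Next 500 kWh × €0.172 = €86.00
Remaining 386.5 kWh × €0.234 = €90.44
Energy charge = €214.84; + service €10.06 = €224.90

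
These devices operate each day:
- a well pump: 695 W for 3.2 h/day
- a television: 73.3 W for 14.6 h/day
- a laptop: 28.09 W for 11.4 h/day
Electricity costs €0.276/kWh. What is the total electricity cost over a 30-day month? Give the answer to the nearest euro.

€30

well pump: 695 W × 3.2 h × 30 d = 66,720 Wh = 66.72 kWh
television: 73.3 W × 14.6 h × 30 d = 32,105 Wh = 32.11 kWh
laptop: 28.09 W × 11.4 h × 30 d = 9,607 Wh = 9.607 kWh
Total energy = 66.72 + 32.11 + 9.607 = 108.4 kWh
Cost = 108.4 kWh × €0.276 = €29.93 ≈ €30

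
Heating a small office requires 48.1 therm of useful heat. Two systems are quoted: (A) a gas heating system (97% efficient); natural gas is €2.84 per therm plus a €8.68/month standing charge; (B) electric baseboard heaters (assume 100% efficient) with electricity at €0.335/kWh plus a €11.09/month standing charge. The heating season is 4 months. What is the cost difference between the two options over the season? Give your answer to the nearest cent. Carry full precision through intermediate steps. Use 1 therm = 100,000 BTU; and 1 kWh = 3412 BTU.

Heat load = 48.1 therm × 100,000 = 4,810,000 BTU
Gas: input = 4,810,000 / 0.97 = 4,958,763 BTU = 49.59 therm → 49.59 × €2.84 = €140.83; + 4 × €8.68 standing = €175.55
Electric: 4,810,000 BTU / 3412 = 1,410 kWh → × €0.335 = €472.26; + 4 × €11.09 standing = €516.62
Difference = |€175.55 − €516.62| = €341.07

€341.07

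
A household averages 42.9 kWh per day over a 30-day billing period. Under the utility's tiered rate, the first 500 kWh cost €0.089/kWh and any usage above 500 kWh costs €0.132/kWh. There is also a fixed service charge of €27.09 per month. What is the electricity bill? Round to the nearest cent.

Usage = 42.9 kWh/day × 30 days = 1287 kWh
First 500 kWh × €0.089 = €44.50
Remaining 787 kWh × €0.132 = €103.88
Energy charge = €148.38; + service €27.09 = €175.47

€175.47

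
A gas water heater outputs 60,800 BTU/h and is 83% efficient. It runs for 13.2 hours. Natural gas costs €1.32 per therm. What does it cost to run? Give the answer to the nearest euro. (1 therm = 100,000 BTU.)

Heat delivered = 60,800 BTU/h × 13.2 h = 802,560 BTU
Gas input = 802,560 / 0.83 = 966,940 BTU
= 966,940 / 100,000 = 9.669 therm
Cost = 9.669 × €1.32/therm = €12.76 ≈ €13

€13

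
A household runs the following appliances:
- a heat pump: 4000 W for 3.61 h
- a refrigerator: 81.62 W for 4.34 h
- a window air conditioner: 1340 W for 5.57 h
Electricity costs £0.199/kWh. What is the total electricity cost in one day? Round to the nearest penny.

heat pump: 4000 W × 3.61 h = 14,440 Wh = 14.44 kWh
refrigerator: 81.62 W × 4.34 h = 354 Wh = 0.3542 kWh
window air conditioner: 1340 W × 5.57 h = 7,464 Wh = 7.464 kWh
Total energy = 14.44 + 0.3542 + 7.464 = 22.26 kWh
Cost = 22.26 kWh × £0.199 = £4.43

£4.43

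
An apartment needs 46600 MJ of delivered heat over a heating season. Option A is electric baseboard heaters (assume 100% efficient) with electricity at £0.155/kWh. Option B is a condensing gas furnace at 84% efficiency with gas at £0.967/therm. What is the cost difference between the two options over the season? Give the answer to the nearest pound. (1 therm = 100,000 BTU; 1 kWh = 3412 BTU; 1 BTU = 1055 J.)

£1498

Heat load = 46600 MJ = 46,600,000,000 J / 1055 = 44,170,616 BTU
Gas: input = 44,170,616 / 0.84 = 52,584,067 BTU = 525.8 therm → 525.8 × £0.967 = £508.49
Electric: 44,170,616 BTU / 3412 = 12,950 kWh → × £0.155 = £2,006.58
Difference = |£508.49 − £2,006.58| = £1,498.09 ≈ £1498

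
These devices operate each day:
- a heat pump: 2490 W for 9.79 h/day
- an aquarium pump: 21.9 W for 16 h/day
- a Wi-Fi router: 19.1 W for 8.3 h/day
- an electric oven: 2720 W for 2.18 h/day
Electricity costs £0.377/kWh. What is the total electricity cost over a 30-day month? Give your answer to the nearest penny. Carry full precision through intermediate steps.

heat pump: 2490 W × 9.79 h × 30 d = 731,313 Wh = 731.3 kWh
aquarium pump: 21.9 W × 16 h × 30 d = 10,512 Wh = 10.51 kWh
Wi-Fi router: 19.1 W × 8.3 h × 30 d = 4,756 Wh = 4.756 kWh
electric oven: 2720 W × 2.18 h × 30 d = 177,888 Wh = 177.9 kWh
Total energy = 731.3 + 10.51 + 4.756 + 177.9 = 924.5 kWh
Cost = 924.5 kWh × £0.377 = £348.52

£348.52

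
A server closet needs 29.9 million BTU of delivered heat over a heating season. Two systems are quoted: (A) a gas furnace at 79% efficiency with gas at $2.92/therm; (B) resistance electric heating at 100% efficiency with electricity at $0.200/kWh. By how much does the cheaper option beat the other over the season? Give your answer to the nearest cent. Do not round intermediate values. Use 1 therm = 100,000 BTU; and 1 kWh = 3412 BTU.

$647.47

Heat load = 29.9 × 10⁶ BTU = 29,900,000 BTU
Gas: input = 29,900,000 / 0.790 = 37,848,101 BTU = 378.5 therm → 378.5 × $2.92 = $1,105.16
Electric: 29,900,000 BTU / 3412 = 8,763 kWh → × $0.200 = $1,752.64
Difference = |$1,105.16 − $1,752.64| = $647.47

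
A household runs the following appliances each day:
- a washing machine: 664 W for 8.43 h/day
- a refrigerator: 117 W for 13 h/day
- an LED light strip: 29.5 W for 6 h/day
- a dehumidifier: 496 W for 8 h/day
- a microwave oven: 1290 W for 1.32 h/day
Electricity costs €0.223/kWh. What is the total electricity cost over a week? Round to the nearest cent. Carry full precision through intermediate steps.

€20.24

washing machine: 664 W × 8.43 h × 7 d = 39,183 Wh = 39.18 kWh
refrigerator: 117 W × 13 h × 7 d = 10,647 Wh = 10.65 kWh
LED light strip: 29.5 W × 6 h × 7 d = 1,239 Wh = 1.239 kWh
dehumidifier: 496 W × 8 h × 7 d = 27,776 Wh = 27.78 kWh
microwave oven: 1290 W × 1.32 h × 7 d = 11,920 Wh = 11.92 kWh
Total energy = 39.18 + 10.65 + 1.239 + 27.78 + 11.92 = 90.76 kWh
Cost = 90.76 kWh × €0.223 = €20.24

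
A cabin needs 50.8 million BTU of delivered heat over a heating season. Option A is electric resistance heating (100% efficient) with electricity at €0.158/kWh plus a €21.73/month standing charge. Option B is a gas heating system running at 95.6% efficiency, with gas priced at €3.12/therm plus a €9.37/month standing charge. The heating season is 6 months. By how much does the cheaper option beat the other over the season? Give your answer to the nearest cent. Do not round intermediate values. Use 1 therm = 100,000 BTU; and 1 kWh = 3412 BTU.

Heat load = 50.8 × 10⁶ BTU = 50,800,000 BTU
Gas: input = 50,800,000 / 0.956 = 53,138,075 BTU = 531.4 therm → 531.4 × €3.12 = €1,657.91; + 6 × €9.37 standing = €1,714.13
Electric: 50,800,000 BTU / 3412 = 14,890 kWh → × €0.158 = €2,352.40; + 6 × €21.73 standing = €2,482.78
Difference = |€1,714.13 − €2,482.78| = €768.66

€768.66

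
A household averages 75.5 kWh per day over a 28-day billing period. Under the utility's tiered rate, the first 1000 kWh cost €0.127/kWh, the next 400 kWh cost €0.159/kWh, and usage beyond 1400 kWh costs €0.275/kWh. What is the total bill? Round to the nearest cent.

Usage = 75.5 kWh/day × 28 days = 2114 kWh
First 1000 kWh × €0.127 = €127.00
Next 400 kWh × €0.159 = €63.60
Remaining 714 kWh × €0.275 = €196.35
Total = €386.95

€386.95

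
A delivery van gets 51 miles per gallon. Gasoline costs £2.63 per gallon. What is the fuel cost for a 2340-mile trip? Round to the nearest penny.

Fuel = 2340 mi / 51 mpg = 45.88 gal
Cost = 45.88 gal × £2.63/gal = £120.67

£120.67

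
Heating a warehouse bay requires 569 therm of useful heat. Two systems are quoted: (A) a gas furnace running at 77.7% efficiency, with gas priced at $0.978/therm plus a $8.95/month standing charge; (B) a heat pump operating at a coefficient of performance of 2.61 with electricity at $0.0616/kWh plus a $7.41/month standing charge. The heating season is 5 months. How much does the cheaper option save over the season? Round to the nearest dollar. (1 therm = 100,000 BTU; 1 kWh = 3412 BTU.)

$330

Heat load = 569 therm × 100,000 = 56,900,000 BTU
Gas: input = 56,900,000 / 0.777 = 73,230,373 BTU = 732.3 therm → 732.3 × $0.978 = $716.19; + 5 × $8.95 standing = $760.94
Heat pump: 56,900,000 BTU / 3412 = 16,680 kWh heat; / 2.61 = 6,389 kWh in → × $0.0616 = $393.59; + 5 × $7.41 standing = $430.64
Difference = |$760.94 − $430.64| = $330.30 ≈ $330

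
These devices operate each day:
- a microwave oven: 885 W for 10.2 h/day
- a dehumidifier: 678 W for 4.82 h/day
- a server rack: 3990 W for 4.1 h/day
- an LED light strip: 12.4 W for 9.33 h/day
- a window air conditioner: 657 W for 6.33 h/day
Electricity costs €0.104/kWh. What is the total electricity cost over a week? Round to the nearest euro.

€24

microwave oven: 885 W × 10.2 h × 7 d = 63,189 Wh = 63.19 kWh
dehumidifier: 678 W × 4.82 h × 7 d = 22,876 Wh = 22.88 kWh
server rack: 3990 W × 4.1 h × 7 d = 114,513 Wh = 114.5 kWh
LED light strip: 12.4 W × 9.33 h × 7 d = 810 Wh = 0.8098 kWh
window air conditioner: 657 W × 6.33 h × 7 d = 29,112 Wh = 29.11 kWh
Total energy = 63.19 + 22.88 + 114.5 + 0.8098 + 29.11 = 230.5 kWh
Cost = 230.5 kWh × €0.104 = €23.97 ≈ €24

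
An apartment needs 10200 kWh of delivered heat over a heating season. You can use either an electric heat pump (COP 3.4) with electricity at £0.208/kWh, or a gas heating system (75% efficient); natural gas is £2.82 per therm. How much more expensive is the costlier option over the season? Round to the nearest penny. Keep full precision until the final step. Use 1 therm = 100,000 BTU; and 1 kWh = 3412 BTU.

£684.57

Heat load = 10200 kWh × 3412 = 34,802,400 BTU
Gas: input = 34,802,400 / 0.750 = 46,403,200 BTU = 464 therm → 464 × £2.82 = £1,308.57
Heat pump: 34,802,400 BTU / 3412 = 10,200 kWh heat; / 3.4 = 3,000 kWh in → × £0.208 = £624.00
Difference = |£1,308.57 − £624.00| = £684.57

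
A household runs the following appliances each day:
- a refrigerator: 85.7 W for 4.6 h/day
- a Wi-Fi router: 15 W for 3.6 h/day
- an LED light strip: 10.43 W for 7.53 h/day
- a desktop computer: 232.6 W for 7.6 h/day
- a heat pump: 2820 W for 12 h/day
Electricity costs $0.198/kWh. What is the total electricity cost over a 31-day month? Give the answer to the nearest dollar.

refrigerator: 85.7 W × 4.6 h × 31 d = 12,221 Wh = 12.22 kWh
Wi-Fi router: 15 W × 3.6 h × 31 d = 1,674 Wh = 1.674 kWh
LED light strip: 10.43 W × 7.53 h × 31 d = 2,435 Wh = 2.435 kWh
desktop computer: 232.6 W × 7.6 h × 31 d = 54,801 Wh = 54.8 kWh
heat pump: 2820 W × 12 h × 31 d = 1,049,040 Wh = 1,049 kWh
Total energy = 12.22 + 1.674 + 2.435 + 54.8 + 1,049 = 1,120 kWh
Cost = 1,120 kWh × $0.198 = $221.79 ≈ $222

$222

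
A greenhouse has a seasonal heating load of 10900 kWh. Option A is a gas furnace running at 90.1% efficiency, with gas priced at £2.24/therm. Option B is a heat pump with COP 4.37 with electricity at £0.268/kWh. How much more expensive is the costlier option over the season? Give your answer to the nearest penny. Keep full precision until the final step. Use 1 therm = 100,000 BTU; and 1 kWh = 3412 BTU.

£256.14

Heat load = 10900 kWh × 3412 = 37,190,800 BTU
Gas: input = 37,190,800 / 0.901 = 41,277,248 BTU = 412.8 therm → 412.8 × £2.24 = £924.61
Heat pump: 37,190,800 BTU / 3412 = 10,900 kWh heat; / 4.37 = 2,494 kWh in → × £0.268 = £668.47
Difference = |£924.61 − £668.47| = £256.14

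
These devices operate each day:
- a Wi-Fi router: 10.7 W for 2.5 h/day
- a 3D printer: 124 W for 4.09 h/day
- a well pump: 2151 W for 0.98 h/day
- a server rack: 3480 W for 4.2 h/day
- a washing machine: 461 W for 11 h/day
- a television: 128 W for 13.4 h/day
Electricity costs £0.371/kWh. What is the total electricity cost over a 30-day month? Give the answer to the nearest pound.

Wi-Fi router: 10.7 W × 2.5 h × 30 d = 802 Wh = 0.8025 kWh
3D printer: 124 W × 4.09 h × 30 d = 15,215 Wh = 15.21 kWh
well pump: 2151 W × 0.98 h × 30 d = 63,239 Wh = 63.24 kWh
server rack: 3480 W × 4.2 h × 30 d = 438,480 Wh = 438.5 kWh
washing machine: 461 W × 11 h × 30 d = 152,130 Wh = 152.1 kWh
television: 128 W × 13.4 h × 30 d = 51,456 Wh = 51.46 kWh
Total energy = 0.8025 + 15.21 + 63.24 + 438.5 + 152.1 + 51.46 = 721.3 kWh
Cost = 721.3 kWh × £0.371 = £267.61 ≈ £268

£268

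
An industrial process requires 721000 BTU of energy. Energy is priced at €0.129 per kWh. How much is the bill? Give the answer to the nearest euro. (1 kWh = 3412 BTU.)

€27

721000 BTU × (0.00029308 kWh/BTU) = 211.3 kWh
Cost = 211.3 kWh × €0.129/kWh = €27.26 ≈ €27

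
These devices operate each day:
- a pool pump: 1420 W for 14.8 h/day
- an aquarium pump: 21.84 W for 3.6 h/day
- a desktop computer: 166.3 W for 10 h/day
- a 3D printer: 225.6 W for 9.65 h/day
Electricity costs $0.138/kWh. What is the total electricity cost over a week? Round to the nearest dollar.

$24

pool pump: 1420 W × 14.8 h × 7 d = 147,112 Wh = 147.1 kWh
aquarium pump: 21.84 W × 3.6 h × 7 d = 550 Wh = 0.5504 kWh
desktop computer: 166.3 W × 10 h × 7 d = 11,641 Wh = 11.64 kWh
3D printer: 225.6 W × 9.65 h × 7 d = 15,239 Wh = 15.24 kWh
Total energy = 147.1 + 0.5504 + 11.64 + 15.24 = 174.5 kWh
Cost = 174.5 kWh × $0.138 = $24.09 ≈ $24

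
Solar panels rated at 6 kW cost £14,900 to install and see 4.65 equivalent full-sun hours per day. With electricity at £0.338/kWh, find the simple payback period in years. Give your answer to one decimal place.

Daily generation = 6 kW × 4.65 h = 27.9 kWh
Annual generation = 27.9 × 365 = 10184 kWh
Annual savings = 10184 × £0.338 = £3,442.02
Payback = £14,900 / £3,442.02 = 4.33 years

4.3 years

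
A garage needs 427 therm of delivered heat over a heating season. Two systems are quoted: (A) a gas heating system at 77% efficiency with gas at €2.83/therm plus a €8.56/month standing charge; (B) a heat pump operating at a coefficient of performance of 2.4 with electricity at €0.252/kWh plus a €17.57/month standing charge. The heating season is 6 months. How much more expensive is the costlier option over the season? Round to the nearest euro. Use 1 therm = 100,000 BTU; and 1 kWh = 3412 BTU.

€201

Heat load = 427 therm × 100,000 = 42,700,000 BTU
Gas: input = 42,700,000 / 0.77 = 55,454,545 BTU = 554.5 therm → 554.5 × €2.83 = €1,569.36; + 6 × €8.56 standing = €1,620.72
Heat pump: 42,700,000 BTU / 3412 = 12,510 kWh heat; / 2.4 = 5,214 kWh in → × €0.252 = €1,314.04; + 6 × €17.57 standing = €1,419.46
Difference = |€1,620.72 − €1,419.46| = €201.26 ≈ €201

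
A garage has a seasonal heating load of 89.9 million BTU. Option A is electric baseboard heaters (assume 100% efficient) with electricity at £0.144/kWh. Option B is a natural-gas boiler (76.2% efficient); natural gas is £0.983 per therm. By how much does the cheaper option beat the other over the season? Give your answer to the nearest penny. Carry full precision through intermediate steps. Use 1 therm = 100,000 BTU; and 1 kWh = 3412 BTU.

Heat load = 89.9 × 10⁶ BTU = 89,900,000 BTU
Gas: input = 89,900,000 / 0.762 = 117,979,003 BTU = 1,180 therm → 1,180 × £0.983 = £1,159.73
Electric: 89,900,000 BTU / 3412 = 26,350 kWh → × £0.144 = £3,794.14
Difference = |£1,159.73 − £3,794.14| = £2,634.40

£2634.40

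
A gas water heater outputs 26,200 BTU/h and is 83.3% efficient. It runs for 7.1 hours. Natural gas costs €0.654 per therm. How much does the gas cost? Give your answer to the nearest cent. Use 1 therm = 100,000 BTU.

€1.46

Heat delivered = 26,200 BTU/h × 7.1 h = 186,020 BTU
Gas input = 186,020 / 0.833 = 223,313 BTU
= 223,313 / 100,000 = 2.233 therm
Cost = 2.233 × €0.654/therm = €1.46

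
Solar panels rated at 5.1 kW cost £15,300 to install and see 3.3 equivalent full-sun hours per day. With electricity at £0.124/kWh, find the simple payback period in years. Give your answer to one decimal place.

Daily generation = 5.1 kW × 3.3 h = 16.83 kWh
Annual generation = 16.83 × 365 = 6142.9 kWh
Annual savings = 6142.9 × £0.124 = £761.73
Payback = £15,300 / £761.73 = 20.1 years

20.1 years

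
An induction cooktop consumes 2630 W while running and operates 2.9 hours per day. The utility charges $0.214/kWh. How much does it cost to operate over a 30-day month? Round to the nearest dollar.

$49

Energy = 2630 W × 2.9 h/day × 30 days = 228,810 Wh = 228.8 kWh
Cost = 228.8 kWh × $0.214/kWh = $48.97 ≈ $49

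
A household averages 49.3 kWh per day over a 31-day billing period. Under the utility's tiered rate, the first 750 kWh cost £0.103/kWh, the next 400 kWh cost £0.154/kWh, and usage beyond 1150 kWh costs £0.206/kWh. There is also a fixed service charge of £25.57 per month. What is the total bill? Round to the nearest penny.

Usage = 49.3 kWh/day × 31 days = 1528.3 kWh
First 750 kWh × £0.103 = £77.25
Next 400 kWh × £0.154 = £61.60
Remaining 378.3 kWh × £0.206 = £77.93
Energy charge = £216.78; + service £25.57 = £242.35

£242.35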